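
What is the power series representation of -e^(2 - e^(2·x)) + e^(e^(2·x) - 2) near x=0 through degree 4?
x^4·(-2·e/3 + 10·e^(-1)) + x^3·(-4·e/3 + 20·e^(-1)/3) + 4·x^2·e^(-1) + x·(2·e^(-1) + 2·e) - e + e^(-1)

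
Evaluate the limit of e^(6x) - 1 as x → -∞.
Evaluate the dominant behaviour as x → -∞; each term tends to a finite value or vanishes.
Limit = -1.

Final answer: -1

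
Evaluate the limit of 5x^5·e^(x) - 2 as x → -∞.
The product is a 0·∞ indeterminate form at x → -∞.
Rewrite the product as 5x^5 / e^(-x) (an ∞/∞ form) and apply L'Hôpital, or use the standard hierarchy e^(|x|) ≫ |x^5| as x → -∞.
The indeterminate product → 0, so the limit = -2.

Final answer: -2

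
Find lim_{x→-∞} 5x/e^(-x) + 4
The quotient is an ∞/∞ indeterminate form as x → -∞.
Compare growth rates of the dominant terms (exponentials ≫ polynomials ≫ logarithms), or apply L'Hôpital's rule; the quotient → 0.
Adding the constant: 0 + 4 = 4. Limit = 4.

Final answer: 4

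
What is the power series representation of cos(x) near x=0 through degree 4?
x^4/24 - x^2/2 + 1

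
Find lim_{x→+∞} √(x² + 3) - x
This is an ∞ − ∞ indeterminate form.
Multiply and divide by the conjugate √(x²+3) + x; the x² terms cancel, leaving 3/(√(x²+3)+x) → 0.
Limit = 0.

Final answer: 0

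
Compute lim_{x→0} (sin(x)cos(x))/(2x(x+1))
Both numerator and denominator → 0 as x → 0; this is a 0/0 indeterminate form.
Expand each to leading order near x = 0: numerator ~ x, denominator ~ 2·x.
The limit of the ratio is 1/2.

Final answer: 1/2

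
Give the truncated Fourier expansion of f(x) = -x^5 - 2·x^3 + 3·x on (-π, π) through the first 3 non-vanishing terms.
(-210 - 2·π^4 + 36·π^2)·sin(x) + (-3·π^2 + 3/2 + π^4)·sin(2·x) + (-2·π^4/3 + 4·π^2/27 + 154/81)·sin(3·x)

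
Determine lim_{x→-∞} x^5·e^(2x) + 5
The product is a 0·∞ indeterminate form at x → -∞.
Rewrite the product as x^5 / e^(-2x) (an ∞/∞ form) and apply L'Hôpital, or use the standard hierarchy e^(2|x|) ≫ |x^5| as x → -∞.
The indeterminate product → 0, so the limit = 5.

Final answer: 5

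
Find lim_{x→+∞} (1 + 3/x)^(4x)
As x → +∞: write (1 + 3/x)^(4x) = ((1 + 3/x)^x)^4 → (e^3)^4 = e^12.
Limit = e^(12).

Final answer: e^(12)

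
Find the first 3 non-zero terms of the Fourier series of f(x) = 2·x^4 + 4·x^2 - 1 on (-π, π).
(80 - 16·π^2)·cos(x) + (-2 + 4·π^2)·cos(2·x) - 1 + 4·π^2/3 + 2·π^4/5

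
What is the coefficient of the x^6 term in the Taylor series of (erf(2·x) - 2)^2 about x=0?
Expand to order 6: (erf(2·x) - 2)^2 = 3584·x^6/(45·π) - 128·x^5/(5·√(π)) - 128·x^4/(3·π) + 64·x^3/(3·√(π)) + 16·x^2/π - 16·x/√(π) + 4 + O(x^7).
The coefficient of x^6 is 3584/(45·π).

Final answer: 3584/(45·π)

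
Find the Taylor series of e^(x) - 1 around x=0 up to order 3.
x^3/6 + x^2/2 + x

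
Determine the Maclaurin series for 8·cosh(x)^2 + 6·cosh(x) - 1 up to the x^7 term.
131·x^6/360 + 35·x^4/12 + 11·x^2 + 13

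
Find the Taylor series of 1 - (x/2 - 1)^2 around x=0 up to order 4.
-x^2/4 + x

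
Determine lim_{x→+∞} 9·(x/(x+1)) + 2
Evaluate the dominant behaviour as x → +∞; each term tends to a finite value or vanishes.
Limit = 11.

Final answer: 11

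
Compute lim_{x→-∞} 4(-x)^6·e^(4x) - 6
The product is a 0·∞ indeterminate form at x → -∞.
Rewrite the product as 4(-x)^6 / e^(-4x) (an ∞/∞ form) and apply L'Hôpital, or use the standard hierarchy e^(4|x|) ≫ |(-x)^6| as x → -∞.
The indeterminate product → 0, so the limit = -6.

Final answer: -6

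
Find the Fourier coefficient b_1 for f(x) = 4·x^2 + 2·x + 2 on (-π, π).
b_1 = (1/π) ∫_{-π}^{π} f(x)·sin(1x) dx.
Evaluate the integral (use parity and integration by parts as needed): b_1 = 4.

Final answer: 4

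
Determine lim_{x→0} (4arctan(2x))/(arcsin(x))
Both numerator and denominator → 0 as x → 0; this is a 0/0 indeterminate form.
Expand each to leading order near x = 0: numerator ~ 8·x, denominator ~ x.
The limit of the ratio is 8.

Final answer: 8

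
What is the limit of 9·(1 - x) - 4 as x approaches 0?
Direct substitution at x = 0 gives 5.

Final answer: 5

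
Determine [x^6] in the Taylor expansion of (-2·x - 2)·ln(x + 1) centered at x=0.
Expand to order 6: (-2·x - 2)·ln(x + 1) = -x^6/15 + x^5/10 - x^4/6 + x^3/3 - x^2 - 2·x + O(x^7).
The coefficient of x^6 is -1/15.

Final answer: -1/15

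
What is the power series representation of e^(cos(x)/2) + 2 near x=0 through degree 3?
-x^2·e^(1/2)/4 + e^(1/2) + 2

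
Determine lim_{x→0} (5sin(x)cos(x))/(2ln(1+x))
Both numerator and denominator → 0 as x → 0; this is a 0/0 indeterminate form.
Expand each to leading order near x = 0: numerator ~ 5·x, denominator ~ 2·x.
The limit of the ratio is 5/2.

Final answer: 5/2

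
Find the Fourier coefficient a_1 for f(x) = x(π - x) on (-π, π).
a_1 = (1/π) ∫_{-π}^{π} f(x)·cos(1x) dx.
Evaluate the integral (use parity and integration by parts as needed): a_1 = 4.

Final answer: 4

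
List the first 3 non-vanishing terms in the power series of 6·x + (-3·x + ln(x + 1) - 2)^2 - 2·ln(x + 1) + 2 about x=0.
7·x^2 + 12·x + 6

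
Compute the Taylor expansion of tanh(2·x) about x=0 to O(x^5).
-8·x^3/3 + 2·x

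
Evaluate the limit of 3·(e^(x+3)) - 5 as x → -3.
Direct substitution at x = -3 gives -2.

Final answer: -2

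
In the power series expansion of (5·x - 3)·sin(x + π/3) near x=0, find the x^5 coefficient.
Expand to order 5: (5·x - 3)·sin(x + π/3) = x^5·(-1/80 + 5·√(3)/48) + x^4·(-5/12 - √(3)/16) + x^3·(1/4 - 5·√(3)/4) + x^2·(3·√(3)/4 + 5/2) + x·(-3/2 + 5·√(3)/2) - 3·√(3)/2 + O(x^6).
The coefficient of x^5 is -1/80 + 5·√(3)/48.

Final answer: -1/80 + 5·√(3)/48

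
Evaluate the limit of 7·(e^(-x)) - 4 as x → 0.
Direct substitution at x = 0 gives 3.

Final answer: 3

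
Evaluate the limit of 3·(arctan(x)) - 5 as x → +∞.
Evaluate the dominant behaviour as x → +∞; each term tends to a finite value or vanishes.
Limit = -5 + 3·π/2.

Final answer: -5 + 3·π/2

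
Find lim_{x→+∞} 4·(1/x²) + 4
Evaluate the dominant behaviour as x → +∞; each term tends to a finite value or vanishes.
Limit = 4.

Final answer: 4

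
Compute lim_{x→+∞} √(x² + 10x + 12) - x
This is an ∞ − ∞ indeterminate form.
Multiply and divide by the conjugate √(x²+10x + 12) + x; the x² terms cancel, leaving (10x + 12)/(√(x²+10x + 12)+x) → 10/2 = 5.
Limit = 5.

Final answer: 5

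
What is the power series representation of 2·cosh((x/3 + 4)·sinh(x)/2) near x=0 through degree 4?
97·x^4/36 + 2·x^3/3 + 4·x^2 + 2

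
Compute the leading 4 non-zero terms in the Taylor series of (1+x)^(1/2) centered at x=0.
x^3/16 - x^2/8 + x/2 + 1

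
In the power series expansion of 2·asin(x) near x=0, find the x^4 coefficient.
Expand to order 4: 2·asin(x) = x^3/3 + 2·x + O(x^5).
The coefficient of x^4 is 0.

Final answer: 0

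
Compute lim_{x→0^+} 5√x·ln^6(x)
This is a 0·∞ indeterminate form at x → 0⁺.
Rewrite the product as 5·ln^6(x) / x^(-1/2) and apply L'Hôpital, or use the standard hierarchy x^(-1/2) ≫ |ln x|^6 as x → 0⁺.
The indeterminate product → 0, so the limit = 0.

Final answer: 0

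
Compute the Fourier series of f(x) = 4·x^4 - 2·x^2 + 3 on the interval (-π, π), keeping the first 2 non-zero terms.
(200 - 32·π^2)·cos(x) - 2·π^2/3 + 3 + 4·π^4/5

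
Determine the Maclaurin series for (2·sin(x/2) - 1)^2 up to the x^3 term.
x^3/12 + x^2 - 2·x + 1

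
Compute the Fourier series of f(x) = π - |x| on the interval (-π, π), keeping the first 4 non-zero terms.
4·cos(x)/π + 4·cos(3·x)/(9·π) + 4·cos(5·x)/(25·π) + π/2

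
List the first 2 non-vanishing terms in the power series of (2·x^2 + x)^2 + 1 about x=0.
x^2 + 1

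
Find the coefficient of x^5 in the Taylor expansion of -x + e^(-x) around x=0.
Expand to order 5: -x + e^(-x) = -x^5/120 + x^4/24 - x^3/6 + x^2/2 - 2·x + 1 + O(x^6).
The coefficient of x^5 is -1/120.

Final answer: -1/120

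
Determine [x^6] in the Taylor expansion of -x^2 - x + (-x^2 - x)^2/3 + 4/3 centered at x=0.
Expand to order 6: -x^2 - x + (-x^2 - x)^2/3 + 4/3 = x^4/3 + 2·x^3/3 - 2·x^2/3 - x + 4/3 + O(x^7).
The coefficient of x^6 is 0.

Final answer: 0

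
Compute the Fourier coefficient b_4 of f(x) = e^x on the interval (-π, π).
b_4 = (1/π) ∫_{-π}^{π} f(x)·sin(4x) dx.
Evaluate the integral (use parity and integration by parts as needed): b_4 = (4 - 4·e^(2·π))·e^(-π)/(17·π).

Final answer: (4 - 4·e^(2·π))·e^(-π)/(17·π)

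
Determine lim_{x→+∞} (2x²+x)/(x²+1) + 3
Evaluate the dominant behaviour as x → +∞; each term tends to a finite value or vanishes.
Limit = 5.

Final answer: 5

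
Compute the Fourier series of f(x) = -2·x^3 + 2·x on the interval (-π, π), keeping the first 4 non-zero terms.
(28 - 4·π^2)·sin(x) + (-5 + 2·π^2)·sin(2·x) + (20/9 - 4·π^2/3)·sin(3·x) + (-11/8 + π^2)·sin(4·x)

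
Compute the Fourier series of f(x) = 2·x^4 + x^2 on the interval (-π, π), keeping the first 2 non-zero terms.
(92 - 16·π^2)·cos(x) + π^2/3 + 2·π^4/5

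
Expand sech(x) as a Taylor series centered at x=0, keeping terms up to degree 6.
-61·x^6/720 + 5·x^4/24 - x^2/2 + 1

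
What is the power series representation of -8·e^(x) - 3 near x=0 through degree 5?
-x^5/15 - x^4/3 - 4·x^3/3 - 4·x^2 - 8·x - 11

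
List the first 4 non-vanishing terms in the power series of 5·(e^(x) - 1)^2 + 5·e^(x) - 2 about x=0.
35·x^3/6 + 15·x^2/2 + 5·x + 3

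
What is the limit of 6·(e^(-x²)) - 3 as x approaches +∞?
Evaluate the dominant behaviour as x → +∞; each term tends to a finite value or vanishes.
Limit = -3.

Final answer: -3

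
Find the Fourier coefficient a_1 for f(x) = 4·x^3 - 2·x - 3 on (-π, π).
a_1 = (1/π) ∫_{-π}^{π} f(x)·cos(1x) dx.
Evaluate the integral (use parity and integration by parts as needed): a_1 = 0.

Final answer: 0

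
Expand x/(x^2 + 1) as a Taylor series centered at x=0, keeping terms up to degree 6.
x^5 - x^3 + x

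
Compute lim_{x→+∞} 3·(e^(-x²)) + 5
Evaluate the dominant behaviour as x → +∞; each term tends to a finite value or vanishes.
Limit = 5.

Final answer: 5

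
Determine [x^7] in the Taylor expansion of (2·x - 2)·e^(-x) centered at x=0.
Expand to order 7: (2·x - 2)·e^(-x) = x^7/315 - 7·x^6/360 + x^5/10 - 5·x^4/12 + 4·x^3/3 - 3·x^2 + 4·x - 2 + O(x^8).
The coefficient of x^7 is 1/315.

Final answer: 1/315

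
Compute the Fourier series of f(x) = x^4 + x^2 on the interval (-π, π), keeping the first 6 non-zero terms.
(44 - 8·π^2)·cos(x) + (-2 + 2·π^2)·cos(2·x) + (4/27 - 8·π^2/9)·cos(3·x) + (1/16 + π^2/2)·cos(4·x) + (-8·π^2/25 - 52/625)·cos(5·x) + π^2/3 + π^4/5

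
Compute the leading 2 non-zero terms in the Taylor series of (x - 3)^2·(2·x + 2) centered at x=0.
6·x + 18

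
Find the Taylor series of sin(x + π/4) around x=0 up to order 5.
√(2)·x^5/240 + √(2)·x^4/48 - √(2)·x^3/12 - √(2)·x^2/4 + √(2)·x/2 + √(2)/2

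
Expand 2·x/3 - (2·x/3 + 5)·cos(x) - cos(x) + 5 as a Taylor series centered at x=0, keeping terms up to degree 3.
x^3/3 + 3·x^2 - 1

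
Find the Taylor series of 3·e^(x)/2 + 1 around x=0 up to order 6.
x^6/480 + x^5/80 + x^4/16 + x^3/4 + 3·x^2/4 + 3·x/2 + 5/2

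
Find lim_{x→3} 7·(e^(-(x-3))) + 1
Direct substitution at x = 3 gives 8.

Final answer: 8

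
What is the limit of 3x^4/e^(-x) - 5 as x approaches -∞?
The quotient is an ∞/∞ indeterminate form as x → -∞.
Compare growth rates of the dominant terms (exponentials ≫ polynomials ≫ logarithms), or apply L'Hôpital's rule; the quotient → 0.
Adding the constant: 0 - 5 = -5. Limit = -5.

Final answer: -5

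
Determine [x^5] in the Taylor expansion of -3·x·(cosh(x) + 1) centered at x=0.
Expand to order 5: -3·x·(cosh(x) + 1) = -x^5/8 - 3·x^3/2 - 6·x + O(x^6).
The coefficient of x^5 is -1/8.

Final answer: -1/8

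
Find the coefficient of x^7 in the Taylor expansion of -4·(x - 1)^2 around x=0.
Expand to order 7: -4·(x - 1)^2 = -4·x^2 + 8·x - 4 + O(x^8).
The coefficient of x^7 is 0.

Final answer: 0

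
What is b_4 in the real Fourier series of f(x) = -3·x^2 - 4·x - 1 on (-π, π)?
b_4 = (1/π) ∫_{-π}^{π} f(x)·sin(4x) dx.
Evaluate the integral (use parity and integration by parts as needed): b_4 = 2.

Final answer: 2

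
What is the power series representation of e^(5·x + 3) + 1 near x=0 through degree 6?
3125·x^6·e^(3)/144 + 625·x^5·e^(3)/24 + 625·x^4·e^(3)/24 + 125·x^3·e^(3)/6 + 25·x^2·e^(3)/2 + 5·x·e^(3) + 1 + e^(3)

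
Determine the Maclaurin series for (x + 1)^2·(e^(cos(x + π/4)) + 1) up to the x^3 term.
x^3·(-23·√(2)·e^(√(2)/2)/24 + 3·e^(√(2)/2)/4) + x^2·(-5·√(2)·e^(√(2)/2)/4 + 1 + 5·e^(√(2)/2)/4) + x·(-√(2)·e^(√(2)/2)/2 + 2 + 2·e^(√(2)/2)) + 1 + e^(√(2)/2)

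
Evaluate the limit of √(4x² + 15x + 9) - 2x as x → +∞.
As x → +∞: multiply by the conjugate to get (15x+9)/(√(4x²+15x+9)+2x); the denominator ~ 4x, so the limit is 15/4.
Limit = 15/4.

Final answer: 15/4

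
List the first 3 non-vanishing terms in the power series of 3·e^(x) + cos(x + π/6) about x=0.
x^2·(3/2 - √(3)/4) + 5·x/2 + √(3)/2 + 3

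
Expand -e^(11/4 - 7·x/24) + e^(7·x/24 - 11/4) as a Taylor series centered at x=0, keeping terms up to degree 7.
x^7·(117649·e^(-11/4)/3302259425280 + 117649·e^(11/4)/3302259425280) + x^6·(-117649·e^(11/4)/137594142720 + 117649·e^(-11/4)/137594142720) + x^5·(16807·e^(-11/4)/955514880 + 16807·e^(11/4)/955514880) + x^4·(-2401·e^(11/4)/7962624 + 2401·e^(-11/4)/7962624) + x^3·(343·e^(-11/4)/82944 + 343·e^(11/4)/82944) + x^2·(-49·e^(11/4)/1152 + 49·e^(-11/4)/1152) + x·(7·e^(-11/4)/24 + 7·e^(11/4)/24) - e^(11/4) + e^(-11/4)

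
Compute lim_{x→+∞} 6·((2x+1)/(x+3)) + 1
Evaluate the dominant behaviour as x → +∞; each term tends to a finite value or vanishes.
Limit = 13.

Final answer: 13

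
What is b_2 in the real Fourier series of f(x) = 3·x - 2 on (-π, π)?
b_2 = (1/π) ∫_{-π}^{π} f(x)·sin(2x) dx.
Evaluate the integral (use parity and integration by parts as needed): b_2 = -3.

Final answer: -3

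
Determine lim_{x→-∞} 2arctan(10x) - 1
Evaluate the dominant behaviour as x → -∞; each term tends to a finite value or vanishes.
Limit = -π - 1.

Final answer: -π - 1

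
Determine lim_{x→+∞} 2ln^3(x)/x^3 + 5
The quotient is an ∞/∞ indeterminate form as x → +∞.
The polynomial denominator x^3 dominates the logarithmic numerator (any positive power of x ≫ ln^3(x) as x → ∞), so the quotient → 0.
Adding the constant: 0 + 5 = 5. Limit = 5.

Final answer: 5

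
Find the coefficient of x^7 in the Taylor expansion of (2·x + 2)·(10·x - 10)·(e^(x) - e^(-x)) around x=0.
41/126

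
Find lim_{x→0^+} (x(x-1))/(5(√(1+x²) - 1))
Both numerator and denominator → 0 as x → 0^+; this is a 0/0 indeterminate form.
Expand each to leading order near x = 0: numerator ~ -x, denominator ~ 5·x^2/2.
The limit of the ratio is -∞.

Final answer: -∞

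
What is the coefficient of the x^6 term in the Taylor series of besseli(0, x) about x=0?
Expand to order 6: besseli(0, x) = x^6/2304 + x^4/64 + x^2/4 + 1 + O(x^7).
The coefficient of x^6 is 1/2304.

Final answer: 1/2304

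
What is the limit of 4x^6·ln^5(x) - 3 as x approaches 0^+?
The product is a 0·∞ indeterminate form at x → 0⁺.
Rewrite the product as 4·ln^5(x) / x^(-6) and apply L'Hôpital, or use the standard hierarchy x^(-6) ≫ |ln x|^5 as x → 0⁺.
The indeterminate product → 0, so the limit = -3.

Final answer: -3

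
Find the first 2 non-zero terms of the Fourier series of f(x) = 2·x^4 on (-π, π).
(96 - 16·π^2)·cos(x) + 2·π^4/5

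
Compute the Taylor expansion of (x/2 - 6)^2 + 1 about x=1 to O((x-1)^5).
125/4 - 11·(x - 1)/2 + (x - 1)^2/4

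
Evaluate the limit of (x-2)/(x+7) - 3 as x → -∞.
Evaluate the dominant behaviour as x → -∞; each term tends to a finite value or vanishes.
Limit = -2.

Final answer: -2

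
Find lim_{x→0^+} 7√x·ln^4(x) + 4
The product is a 0·∞ indeterminate form at x → 0⁺.
Rewrite the product as 7·ln^4(x) / x^(-1/2) and apply L'Hôpital, or use the standard hierarchy x^(-1/2) ≫ |ln x|^4 as x → 0⁺.
The indeterminate product → 0, so the limit = 4.

Final answer: 4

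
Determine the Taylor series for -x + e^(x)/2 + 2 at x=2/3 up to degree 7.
e^(2/3)/2 + 4/3 + (-1 + e^(2/3)/2)·(x - 2/3) + e^(2/3)·(x - 2/3)^2/4 + e^(2/3)·(x - 2/3)^3/12 + e^(2/3)·(x - 2/3)^4/48 + e^(2/3)·(x - 2/3)^5/240 + e^(2/3)·(x - 2/3)^6/1440 + e^(2/3)·(x - 2/3)^7/10080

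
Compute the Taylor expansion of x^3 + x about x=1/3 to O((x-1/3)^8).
10/27 + 4·(x - 1/3)/3 + (x - 1/3)^2 + (x - 1/3)^3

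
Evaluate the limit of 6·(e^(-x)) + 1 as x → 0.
Direct substitution at x = 0 gives 7.

Final answer: 7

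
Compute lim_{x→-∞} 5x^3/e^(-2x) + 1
The quotient is an ∞/∞ indeterminate form as x → -∞.
Compare growth rates of the dominant terms (exponentials ≫ polynomials ≫ logarithms), or apply L'Hôpital's rule; the quotient → 0.
Adding the constant: 0 + 1 = 1. Limit = 1.

Final answer: 1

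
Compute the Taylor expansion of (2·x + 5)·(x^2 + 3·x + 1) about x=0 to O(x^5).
2·x^3 + 11·x^2 + 17·x + 5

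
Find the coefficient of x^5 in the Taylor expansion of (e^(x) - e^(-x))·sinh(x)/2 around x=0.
Expand to order 5: (e^(x) - e^(-x))·sinh(x)/2 = x^4/3 + x^2 + O(x^6).
The coefficient of x^5 is 0.

Final answer: 0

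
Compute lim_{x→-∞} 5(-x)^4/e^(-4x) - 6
The quotient is an ∞/∞ indeterminate form as x → -∞.
Compare growth rates of the dominant terms (exponentials ≫ polynomials ≫ logarithms), or apply L'Hôpital's rule; the quotient → 0.
Adding the constant: 0 - 6 = -6. Limit = -6.

Final answer: -6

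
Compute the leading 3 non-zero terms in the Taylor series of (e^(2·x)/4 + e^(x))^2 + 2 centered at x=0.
19·x^2/4 + 15·x/4 + 57/16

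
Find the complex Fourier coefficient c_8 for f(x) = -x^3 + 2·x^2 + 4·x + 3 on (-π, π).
Compute the real Fourier coefficients first: a_8 = 1/8, b_8 = -131/128 + π^2/4.
Then c_8 = (a_8 − i·b_8)/2 = 1/16 - i·π^2/8 + 131·i/256.

Final answer: 1/16 - i·π^2/8 + 131·i/256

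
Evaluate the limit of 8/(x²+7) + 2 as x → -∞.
Evaluate the dominant behaviour as x → -∞; each term tends to a finite value or vanishes.
Limit = 2.

Final answer: 2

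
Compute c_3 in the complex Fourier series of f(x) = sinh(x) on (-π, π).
Compute the real Fourier coefficients first: a_3 = 0, b_3 = 3·sinh(π)/(5·π).
Then c_3 = (a_3 − i·b_3)/2 = -3·i·sinh(π)/(10·π).

Final answer: -3·i·sinh(π)/(10·π)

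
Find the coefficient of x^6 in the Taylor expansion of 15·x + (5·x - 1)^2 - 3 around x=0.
Expand to order 6: 15·x + (5·x - 1)^2 - 3 = 25·x^2 + 5·x - 2 + O(x^7).
The coefficient of x^6 is 0.

Final answer: 0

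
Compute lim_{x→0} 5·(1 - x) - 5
Direct substitution at x = 0 gives 0.

Final answer: 0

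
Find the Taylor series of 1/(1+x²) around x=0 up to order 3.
1 - x^2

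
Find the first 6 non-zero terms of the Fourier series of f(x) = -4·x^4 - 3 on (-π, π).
(-192 + 32·π^2)·cos(x) + (12 - 8·π^2)·cos(2·x) + (-64/27 + 32·π^2/9)·cos(3·x) + (3/4 - 2·π^2)·cos(4·x) + (-192/625 + 32·π^2/25)·cos(5·x) - 4·π^4/5 - 3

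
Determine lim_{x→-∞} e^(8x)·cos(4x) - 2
Evaluate the dominant behaviour as x → -∞; each term tends to a finite value or vanishes.
Limit = -2.

Final answer: -2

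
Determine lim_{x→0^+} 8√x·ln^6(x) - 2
The product is a 0·∞ indeterminate form at x → 0⁺.
Rewrite the product as 8·ln^6(x) / x^(-1/2) and apply L'Hôpital, or use the standard hierarchy x^(-1/2) ≫ |ln x|^6 as x → 0⁺.
The indeterminate product → 0, so the limit = -2.

Final answer: -2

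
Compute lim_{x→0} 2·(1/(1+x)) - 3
Direct substitution at x = 0 gives -1.

Final answer: -1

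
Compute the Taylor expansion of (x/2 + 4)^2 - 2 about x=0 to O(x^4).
x^2/4 + 4·x + 14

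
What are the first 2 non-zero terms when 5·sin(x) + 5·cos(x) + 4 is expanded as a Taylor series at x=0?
5·x + 9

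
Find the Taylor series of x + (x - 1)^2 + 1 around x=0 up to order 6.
x^2 - x + 2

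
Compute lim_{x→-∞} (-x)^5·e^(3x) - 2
The product is a 0·∞ indeterminate form at x → -∞.
Rewrite the product as (-x)^5 / e^(-3x) (an ∞/∞ form) and apply L'Hôpital, or use the standard hierarchy e^(3|x|) ≫ |(-x)^5| as x → -∞.
The indeterminate product → 0, so the limit = -2.

Final answer: -2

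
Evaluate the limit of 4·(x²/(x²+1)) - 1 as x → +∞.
Evaluate the dominant behaviour as x → +∞; each term tends to a finite value or vanishes.
Limit = 3.

Final answer: 3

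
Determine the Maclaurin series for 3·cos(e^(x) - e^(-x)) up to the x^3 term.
3 - 6·x^2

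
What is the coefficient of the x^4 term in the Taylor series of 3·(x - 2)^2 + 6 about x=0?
Expand to order 4: 3·(x - 2)^2 + 6 = 3·x^2 - 12·x + 18 + O(x^5).
The coefficient of x^4 is 0.

Final answer: 0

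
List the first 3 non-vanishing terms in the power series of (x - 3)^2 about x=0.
x^2 - 6·x + 9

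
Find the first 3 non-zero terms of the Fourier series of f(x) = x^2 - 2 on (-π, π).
-4·cos(x) + cos(2·x) - 2 + π^2/3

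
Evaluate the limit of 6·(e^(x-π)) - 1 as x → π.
Direct substitution at x = π gives 5.

Final answer: 5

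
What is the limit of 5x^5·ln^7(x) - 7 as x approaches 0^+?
The product is a 0·∞ indeterminate form at x → 0⁺.
Rewrite the product as 5·ln^7(x) / x^(-5) and apply L'Hôpital, or use the standard hierarchy x^(-5) ≫ |ln x|^7 as x → 0⁺.
The indeterminate product → 0, so the limit = -7.

Final answer: -7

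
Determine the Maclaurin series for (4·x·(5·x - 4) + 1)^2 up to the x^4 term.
400·x^4 - 640·x^3 + 296·x^2 - 32·x + 1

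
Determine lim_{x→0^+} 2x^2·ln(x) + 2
The product is a 0·∞ indeterminate form at x → 0⁺.
Rewrite the product as 2·ln(x) / x^(-2) and apply L'Hôpital, or use the standard hierarchy x^(-2) ≫ |ln x| as x → 0⁺.
The indeterminate product → 0, so the limit = 2.

Final answer: 2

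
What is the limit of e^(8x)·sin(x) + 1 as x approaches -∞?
Evaluate the dominant behaviour as x → -∞; each term tends to a finite value or vanishes.
Limit = 1.

Final answer: 1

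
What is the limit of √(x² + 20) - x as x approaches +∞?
This is an ∞ − ∞ indeterminate form.
Multiply and divide by the conjugate √(x²+20) + x; the x² terms cancel, leaving 20/(√(x²+20)+x) → 0.
Limit = 0.

Final answer: 0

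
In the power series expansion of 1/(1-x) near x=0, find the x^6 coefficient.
Expand to order 6: 1/(1-x) = x^6 + x^5 + x^4 + x^3 + x^2 + x + 1 + O(x^7).
The coefficient of x^6 is 1.

Final answer: 1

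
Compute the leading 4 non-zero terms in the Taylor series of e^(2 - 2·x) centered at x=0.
-4·x^3·e^(2)/3 + 2·x^2·e^(2) - 2·x·e^(2) + e^(2)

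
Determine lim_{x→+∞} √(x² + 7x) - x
This is an ∞ − ∞ indeterminate form.
Multiply and divide by the conjugate √(x²+7x) + x; the x² terms cancel, leaving (7x)/(√(x²+7x)+x) → 7/2.
Limit = 7/2.

Final answer: 7/2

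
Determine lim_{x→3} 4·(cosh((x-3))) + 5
Direct substitution at x = 3 gives 9.

Final answer: 9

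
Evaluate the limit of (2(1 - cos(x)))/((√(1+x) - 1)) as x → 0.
Both numerator and denominator → 0 as x → 0; this is a 0/0 indeterminate form.
Expand each to leading order near x = 0: numerator ~ x^2, denominator ~ x/2.
The limit of the ratio is 0.

Final answer: 0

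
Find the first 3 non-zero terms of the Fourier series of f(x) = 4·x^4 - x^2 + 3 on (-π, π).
(196 - 32·π^2)·cos(x) + (-13 + 8·π^2)·cos(2·x) - π^2/3 + 3 + 4·π^4/5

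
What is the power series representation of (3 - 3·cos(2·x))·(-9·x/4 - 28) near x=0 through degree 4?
56·x^4 - 27·x^3/2 - 168·x^2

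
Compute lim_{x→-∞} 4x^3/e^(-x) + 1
The quotient is an ∞/∞ indeterminate form as x → -∞.
Compare growth rates of the dominant terms (exponentials ≫ polynomials ≫ logarithms), or apply L'Hôpital's rule; the quotient → 0.
Adding the constant: 0 + 1 = 1. Limit = 1.

Final answer: 1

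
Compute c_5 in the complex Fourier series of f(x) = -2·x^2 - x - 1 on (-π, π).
Compute the real Fourier coefficients first: a_5 = 8/25, b_5 = -2/5.
Then c_5 = (a_5 − i·b_5)/2 = 4/25 + i/5.

Final answer: 4/25 + i/5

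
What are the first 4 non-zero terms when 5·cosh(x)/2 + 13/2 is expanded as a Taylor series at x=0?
x^6/288 + 5·x^4/48 + 5·x^2/4 + 9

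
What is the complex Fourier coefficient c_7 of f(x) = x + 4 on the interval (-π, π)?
Compute the real Fourier coefficients first: a_7 = 0, b_7 = 2/7.
Then c_7 = (a_7 − i·b_7)/2 = -i/7.

Final answer: -i/7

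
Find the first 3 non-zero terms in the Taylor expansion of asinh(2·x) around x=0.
12·x^5/5 - 4·x^3/3 + 2·x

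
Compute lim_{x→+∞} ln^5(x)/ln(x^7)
This is an ∞/∞ indeterminate form as x → +∞.
Write ln(x^7) = 7·ln(x), reducing the quotient to ln^4(x)/7 → ∞.
Limit = ∞.

Final answer: ∞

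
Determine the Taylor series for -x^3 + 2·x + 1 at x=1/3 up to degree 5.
44/27 + 5·(x - 1/3)/3 - (x - 1/3)^2 - (x - 1/3)^3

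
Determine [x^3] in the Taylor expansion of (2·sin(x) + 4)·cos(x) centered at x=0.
Expand to order 3: (2·sin(x) + 4)·cos(x) = -4·x^3/3 - 2·x^2 + 2·x + 4 + O(x^4).
The coefficient of x^3 is -4/3.

Final answer: -4/3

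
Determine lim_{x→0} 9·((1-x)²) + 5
Direct substitution at x = 0 gives 14.

Final answer: 14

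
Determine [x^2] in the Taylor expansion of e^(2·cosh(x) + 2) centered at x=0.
Expand to order 2: e^(2·cosh(x) + 2) = x^2·e^(4) + e^(4) + O(x^3).
The coefficient of x^2 is e^(4).

Final answer: e^(4)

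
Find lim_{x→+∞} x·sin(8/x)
As x → +∞: let u = 8/x → 0⁺; then x·sin(8/x) = 8·sin(u)/u → 8·1 = 8.
Limit = 8.

Final answer: 8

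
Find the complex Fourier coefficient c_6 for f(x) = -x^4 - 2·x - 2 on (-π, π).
Compute the real Fourier coefficients first: a_6 = 1/27 - 2·π^2/9, b_6 = 2/3.
Then c_6 = (a_6 − i·b_6)/2 = -π^2/9 + 1/54 - i/3.

Final answer: -π^2/9 + 1/54 - i/3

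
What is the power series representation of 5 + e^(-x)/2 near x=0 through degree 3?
-x^3/12 + x^2/4 - x/2 + 11/2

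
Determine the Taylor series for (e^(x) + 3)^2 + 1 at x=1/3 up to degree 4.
e^(2/3) + 6·e^(1/3) + 10 + (2·e^(2/3) + 6·e^(1/3))·(x - 1/3) + (2·e^(5/3) + 21·e^(4/3) + 81·e^(1/3) + 81·e + 135·e^(2/3))·(x - 1/3)^2/(e + 9·e^(2/3) + 27 + 27·e^(1/3)) + (4·e^(5/3) + 81·e^(1/3) + 39·e^(4/3) + 135·e + 189·e^(2/3))·(x - 1/3)^3/(3·e + 27·e^(2/3) + 81 + 81·e^(1/3)) + (8·e^(5/3) + 81·e^(1/3) + 75·e^(4/3) + 297·e^(2/3) + 243·e)·(x - 1/3)^4/(12·e + 108·e^(2/3) + 324 + 324·e^(1/3))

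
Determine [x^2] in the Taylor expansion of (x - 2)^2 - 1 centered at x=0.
Expand to order 2: (x - 2)^2 - 1 = x^2 - 4·x + 3 + O(x^3).
The coefficient of x^2 is 1.

Final answer: 1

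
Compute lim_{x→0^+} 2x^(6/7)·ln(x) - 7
The product is a 0·∞ indeterminate form at x → 0⁺.
Rewrite the product as 2·ln(x) / x^(-6/7) and apply L'Hôpital, or use the standard hierarchy x^(-6/7) ≫ |ln x| as x → 0⁺.
The indeterminate product → 0, so the limit = -7.

Final answer: -7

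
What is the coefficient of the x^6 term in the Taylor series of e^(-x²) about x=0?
Expand to order 6: e^(-x²) = -x^6/6 + x^4/2 - x^2 + 1 + O(x^7).
The coefficient of x^6 is -1/6.

Final answer: -1/6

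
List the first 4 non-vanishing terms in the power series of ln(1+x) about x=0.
-x^4/4 + x^3/3 - x^2/2 + x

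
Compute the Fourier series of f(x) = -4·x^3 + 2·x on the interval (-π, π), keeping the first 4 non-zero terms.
(52 - 8·π^2)·sin(x) + (-8 + 4·π^2)·sin(2·x) + (28/9 - 8·π^2/3)·sin(3·x) + (-7/4 + 2·π^2)·sin(4·x)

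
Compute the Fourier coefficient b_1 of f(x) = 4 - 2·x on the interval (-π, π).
b_1 = (1/π) ∫_{-π}^{π} f(x)·sin(1x) dx.
Evaluate the integral (use parity and integration by parts as needed): b_1 = -4.

Final answer: -4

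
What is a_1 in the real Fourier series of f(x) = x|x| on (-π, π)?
a_1 = (1/π) ∫_{-π}^{π} f(x)·cos(1x) dx.
Evaluate the integral (use parity and integration by parts as needed): a_1 = 0.

Final answer: 0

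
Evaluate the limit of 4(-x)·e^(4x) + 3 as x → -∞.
The product is a 0·∞ indeterminate form at x → -∞.
Rewrite the product as 4(-x) / e^(-4x) (an ∞/∞ form) and apply L'Hôpital, or use the standard hierarchy e^(4|x|) ≫ |(-x)| as x → -∞.
The indeterminate product → 0, so the limit = 3.

Final answer: 3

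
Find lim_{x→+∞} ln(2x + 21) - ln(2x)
This is an ∞ − ∞ indeterminate form.
Combine the logarithms: ln(2x+21) − ln(2x) = ln((2x+21)/(2x)) = ln(1 + 21/(2x)) → ln(1) = 0.
Limit = 0.

Final answer: 0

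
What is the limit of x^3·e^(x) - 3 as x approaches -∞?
The product is a 0·∞ indeterminate form at x → -∞.
Rewrite the product as x^3 / e^(-x) (an ∞/∞ form) and apply L'Hôpital, or use the standard hierarchy e^(|x|) ≫ |x^3| as x → -∞.
The indeterminate product → 0, so the limit = -3.

Final answer: -3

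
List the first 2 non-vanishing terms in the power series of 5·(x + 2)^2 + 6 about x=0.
20·x + 26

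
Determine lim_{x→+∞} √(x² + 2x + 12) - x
This is an ∞ − ∞ indeterminate form.
Multiply and divide by the conjugate √(x²+2x + 12) + x; the x² terms cancel, leaving (2x + 12)/(√(x²+2x + 12)+x) → 2/2 = 1.
Limit = 1.

Final answer: 1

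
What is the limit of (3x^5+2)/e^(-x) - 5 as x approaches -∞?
The quotient is an ∞/∞ indeterminate form as x → -∞.
Compare growth rates of the dominant terms (exponentials ≫ polynomials ≫ logarithms), or apply L'Hôpital's rule; the quotient → 0.
Adding the constant: 0 - 5 = -5. Limit = -5.

Final answer: -5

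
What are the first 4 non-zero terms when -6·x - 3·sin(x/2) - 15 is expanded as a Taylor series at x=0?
-x^5/1280 + x^3/16 - 15·x/2 - 15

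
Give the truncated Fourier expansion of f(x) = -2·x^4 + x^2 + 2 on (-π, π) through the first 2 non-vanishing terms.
(-100 + 16·π^2)·cos(x) - 2·π^4/5 + 2 + π^2/3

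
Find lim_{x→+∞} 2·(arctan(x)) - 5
Evaluate the dominant behaviour as x → +∞; each term tends to a finite value or vanishes.
Limit = -5 + π.

Final answer: -5 + π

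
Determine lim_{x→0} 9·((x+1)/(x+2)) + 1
Direct substitution at x = 0 gives 11/2.

Final answer: 11/2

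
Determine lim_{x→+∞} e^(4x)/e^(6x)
This is an ∞/∞ indeterminate form as x → +∞.
Rewrite e^(4x)/e^(6x) = e^((4−6)x) = e^(-2x); the exponent coefficient is -2 < 0 so e^(-2x) → 0.
Limit = 0.

Final answer: 0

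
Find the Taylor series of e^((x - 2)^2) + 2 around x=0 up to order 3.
-44·x^3·e^(4)/3 + 9·x^2·e^(4) - 4·x·e^(4) + 2 + e^(4)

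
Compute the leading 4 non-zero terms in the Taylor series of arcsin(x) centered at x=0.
5·x^7/112 + 3·x^5/40 + x^3/6 + x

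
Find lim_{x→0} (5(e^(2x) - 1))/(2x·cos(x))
Both numerator and denominator → 0 as x → 0; this is a 0/0 indeterminate form.
Expand each to leading order near x = 0: numerator ~ 10·x, denominator ~ 2·x.
The limit of the ratio is 5.

Final answer: 5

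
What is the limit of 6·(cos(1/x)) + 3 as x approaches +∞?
Evaluate the dominant behaviour as x → +∞; each term tends to a finite value or vanishes.
Limit = 9.

Final answer: 9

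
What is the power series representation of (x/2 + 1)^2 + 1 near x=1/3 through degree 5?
85/36 + 7·(x - 1/3)/6 + (x - 1/3)^2/4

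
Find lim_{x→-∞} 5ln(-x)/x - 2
The quotient is an ∞/∞ indeterminate form as x → -∞.
Compare growth rates of the dominant terms (exponentials ≫ polynomials ≫ logarithms), or apply L'Hôpital's rule; the quotient → 0.
Adding the constant: 0 - 2 = -2. Limit = -2.

Final answer: -2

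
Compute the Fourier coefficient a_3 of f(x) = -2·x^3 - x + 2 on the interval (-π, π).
a_3 = (1/π) ∫_{-π}^{π} f(x)·cos(3x) dx.
Evaluate the integral (use parity and integration by parts as needed): a_3 = 0.

Final answer: 0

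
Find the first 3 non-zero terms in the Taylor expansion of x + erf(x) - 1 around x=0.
-2·x^3/(3·√(π)) + x·(1 + 2/√(π)) - 1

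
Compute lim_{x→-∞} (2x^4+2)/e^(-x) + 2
The quotient is an ∞/∞ indeterminate form as x → -∞.
Compare growth rates of the dominant terms (exponentials ≫ polynomials ≫ logarithms), or apply L'Hôpital's rule; the quotient → 0.
Adding the constant: 0 + 2 = 2. Limit = 2.

Final answer: 2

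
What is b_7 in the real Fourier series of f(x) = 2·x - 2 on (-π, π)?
b_7 = (1/π) ∫_{-π}^{π} f(x)·sin(7x) dx.
Evaluate the integral (use parity and integration by parts as needed): b_7 = 4/7.

Final answer: 4/7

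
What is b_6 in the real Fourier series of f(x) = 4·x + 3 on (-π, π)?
b_6 = (1/π) ∫_{-π}^{π} f(x)·sin(6x) dx.
Evaluate the integral (use parity and integration by parts as needed): b_6 = -4/3.

Final answer: -4/3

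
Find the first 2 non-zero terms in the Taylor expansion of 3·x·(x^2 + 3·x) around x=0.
3·x^3 + 9·x^2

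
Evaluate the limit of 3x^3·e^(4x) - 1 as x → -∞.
The product is a 0·∞ indeterminate form at x → -∞.
Rewrite the product as 3x^3 / e^(-4x) (an ∞/∞ form) and apply L'Hôpital, or use the standard hierarchy e^(4|x|) ≫ |x^3| as x → -∞.
The indeterminate product → 0, so the limit = -1.

Final answer: -1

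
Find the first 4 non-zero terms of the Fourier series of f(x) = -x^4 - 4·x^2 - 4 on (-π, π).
(-32 + 8·π^2)·cos(x) + (-2·π^2 - 1)·cos(2·x) + (32/27 + 8·π^2/9)·cos(3·x) - π^4/5 - 4·π^2/3 - 4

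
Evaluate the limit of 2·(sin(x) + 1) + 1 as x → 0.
Direct substitution at x = 0 gives 3.

Final answer: 3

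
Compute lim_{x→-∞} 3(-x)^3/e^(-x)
This is an ∞/∞ indeterminate form as x → -∞.
Compare growth rates of the dominant terms (exponentials ≫ polynomials ≫ logarithms), or apply L'Hôpital's rule; the quotient → 0.
Limit = 0.

Final answer: 0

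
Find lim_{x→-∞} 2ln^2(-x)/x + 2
The quotient is an ∞/∞ indeterminate form as x → -∞.
Compare growth rates of the dominant terms (exponentials ≫ polynomials ≫ logarithms), or apply L'Hôpital's rule; the quotient → 0.
Adding the constant: 0 + 2 = 2. Limit = 2.

Final answer: 2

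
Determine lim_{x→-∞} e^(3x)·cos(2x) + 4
Evaluate the dominant behaviour as x → -∞; each term tends to a finite value or vanishes.
Limit = 4.

Final answer: 4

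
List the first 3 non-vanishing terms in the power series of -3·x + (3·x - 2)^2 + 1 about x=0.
9·x^2 - 15·x + 5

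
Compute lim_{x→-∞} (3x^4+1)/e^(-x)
This is an ∞/∞ indeterminate form as x → -∞.
Compare growth rates of the dominant terms (exponentials ≫ polynomials ≫ logarithms), or apply L'Hôpital's rule; the quotient → 0.
Limit = 0.

Final answer: 0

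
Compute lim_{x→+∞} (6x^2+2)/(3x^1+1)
This is an ∞/∞ indeterminate form as x → +∞.
Divide numerator and denominator by x^2 and let the lower-order terms vanish; the numerator's degree 2 exceeds the denominator's degree 1, so the quotient diverges.
Limit = ∞.

Final answer: ∞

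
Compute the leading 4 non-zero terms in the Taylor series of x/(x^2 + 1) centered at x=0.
-x^7 + x^5 - x^3 + x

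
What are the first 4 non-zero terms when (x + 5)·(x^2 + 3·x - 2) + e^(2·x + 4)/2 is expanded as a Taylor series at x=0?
x^3·(1 + 2·e^(4)/3) + x^2·(8 + e^(4)) + x·(13 + e^(4)) - 10 + e^(4)/2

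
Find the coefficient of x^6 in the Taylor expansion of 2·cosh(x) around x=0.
Expand to order 6: 2·cosh(x) = x^6/360 + x^4/12 + x^2 + 2 + O(x^7).
The coefficient of x^6 is 1/360.

Final answer: 1/360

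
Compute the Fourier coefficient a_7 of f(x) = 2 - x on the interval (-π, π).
a_7 = (1/π) ∫_{-π}^{π} f(x)·cos(7x) dx.
Evaluate the integral (use parity and integration by parts as needed): a_7 = 0.

Final answer: 0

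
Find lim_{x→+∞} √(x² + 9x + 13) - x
This is an ∞ − ∞ indeterminate form.
Multiply and divide by the conjugate √(x²+9x + 13) + x; the x² terms cancel, leaving (9x + 13)/(√(x²+9x + 13)+x) → 9/2.
Limit = 9/2.

Final answer: 9/2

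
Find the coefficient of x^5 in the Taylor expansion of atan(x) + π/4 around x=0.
Expand to order 5: atan(x) + π/4 = x^5/5 - x^3/3 + x + π/4 + O(x^6).
The coefficient of x^5 is 1/5.

Final answer: 1/5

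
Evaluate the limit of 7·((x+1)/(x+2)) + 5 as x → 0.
Direct substitution at x = 0 gives 17/2.

Final answer: 17/2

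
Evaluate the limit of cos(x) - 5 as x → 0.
Direct substitution at x = 0 gives -4.

Final answer: -4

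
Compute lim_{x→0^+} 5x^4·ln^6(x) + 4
The product is a 0·∞ indeterminate form at x → 0⁺.
Rewrite the product as 5·ln^6(x) / x^(-4) and apply L'Hôpital, or use the standard hierarchy x^(-4) ≫ |ln x|^6 as x → 0⁺.
The indeterminate product → 0, so the limit = 4.

Final answer: 4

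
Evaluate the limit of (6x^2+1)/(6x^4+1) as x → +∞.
This is an ∞/∞ indeterminate form as x → +∞.
Divide numerator and denominator by x^4 and let the lower-order terms vanish; the numerator's degree 2 is below the denominator's degree 4, so the quotient → 0.
Limit = 0.

Final answer: 0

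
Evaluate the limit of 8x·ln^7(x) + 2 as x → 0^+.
The product is a 0·∞ indeterminate form at x → 0⁺.
Rewrite the product as 8·ln^7(x) / x^(-1) and apply L'Hôpital, or use the standard hierarchy x^(-1) ≫ |ln x|^7 as x → 0⁺.
The indeterminate product → 0, so the limit = 2.

Final answer: 2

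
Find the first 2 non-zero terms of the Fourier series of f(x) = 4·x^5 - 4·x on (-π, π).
(-160·π^2 + 8·π^4 + 952)·sin(x) + (-4·π^4 - 26 + 20·π^2)·sin(2·x)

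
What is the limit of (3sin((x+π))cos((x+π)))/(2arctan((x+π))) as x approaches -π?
Both numerator and denominator → 0 as x → -π; this is a 0/0 indeterminate form.
Expand each to leading order near x = -π: numerator ~ 3·(x + π), denominator ~ 2·(x + π).
The limit of the ratio is 3/2.

Final answer: 3/2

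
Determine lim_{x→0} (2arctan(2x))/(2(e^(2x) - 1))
Both numerator and denominator → 0 as x → 0; this is a 0/0 indeterminate form.
Expand each to leading order near x = 0: numerator ~ 4·x, denominator ~ 4·x.
The limit of the ratio is 1.

Final answer: 1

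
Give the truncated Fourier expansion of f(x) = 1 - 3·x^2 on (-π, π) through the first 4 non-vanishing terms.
12·cos(x) - 3·cos(2·x) + 4·cos(3·x)/3 - π^2 + 1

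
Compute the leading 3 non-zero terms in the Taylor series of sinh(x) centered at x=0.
x^5/120 + x^3/6 + x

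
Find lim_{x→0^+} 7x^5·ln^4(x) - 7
The product is a 0·∞ indeterminate form at x → 0⁺.
Rewrite the product as 7·ln^4(x) / x^(-5) and apply L'Hôpital, or use the standard hierarchy x^(-5) ≫ |ln x|^4 as x → 0⁺.
The indeterminate product → 0, so the limit = -7.

Final answer: -7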